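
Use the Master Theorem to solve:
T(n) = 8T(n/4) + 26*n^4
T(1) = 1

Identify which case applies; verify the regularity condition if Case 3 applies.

a=8, b=4, f(n)=26*n^4.
log_4(8) = 1.5 < 4.
f(n) = Omega(n^(1.5+epsilon)) for some epsilon > 0, so Case 3 is the candidate.
Regularity: a*f(n/b) = 8*26*(n/4)^4 = (8/256)*26*n^4 <= c*f(n) with c = 8/256 < 1. Satisfied.
Case 3: T(n) = Theta(n^4).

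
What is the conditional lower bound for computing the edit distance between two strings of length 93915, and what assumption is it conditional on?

Under SETH (the Strong Exponential Time Hypothesis), edit distance on length-93915 strings cannot be computed in O(n^(2-epsilon)) time for any epsilon > 0 (Backurs-Indyk). The reduction is from CNF-SAT via the orthogonal vectors problem.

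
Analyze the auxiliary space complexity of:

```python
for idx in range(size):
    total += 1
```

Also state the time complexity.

Space complexity: O(1).
Only a constant amount of auxiliary storage is used; nothing grows with n.
Time complexity: O(n).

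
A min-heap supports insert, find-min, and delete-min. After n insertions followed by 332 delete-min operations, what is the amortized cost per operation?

Insert takes O(log n) worst case. Delete-min takes O(log n). Over a sequence of n inserts and 332 delete-mins, total cost is O((n + 332) log n). Amortized per operation: O(log n).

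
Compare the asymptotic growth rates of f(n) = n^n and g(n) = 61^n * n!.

g(n) = 61^n * n! grows faster: by Stirling n! ~ sqrt(2 pi n)(n/e)^n, so 61^n n! / n^n ~ (61/e)^n sqrt(2 pi n) -> infinity since 61/e > 1.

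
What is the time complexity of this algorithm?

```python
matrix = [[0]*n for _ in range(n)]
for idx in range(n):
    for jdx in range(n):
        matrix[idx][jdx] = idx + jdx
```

Time complexity: O(n^2).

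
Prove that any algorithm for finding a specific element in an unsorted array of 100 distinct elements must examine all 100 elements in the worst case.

Adversary argument: if the algorithm examines fewer than 100 elements, the adversary places the target in an unexamined position. The algorithm cannot distinguish 'not present' from 'in unexamined position'.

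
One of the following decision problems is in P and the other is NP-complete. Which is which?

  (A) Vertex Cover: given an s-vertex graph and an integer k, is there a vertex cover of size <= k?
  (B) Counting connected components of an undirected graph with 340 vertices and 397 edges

(A) is NP-complete: one of Karp's 21 NP-complete problems (with k part of the input; for any fixed constant k it is in P).
(B) is P: BFS/DFS visits each vertex and edge once: O(V+E).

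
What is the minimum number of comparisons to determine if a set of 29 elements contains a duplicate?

Determining if 29 elements are all distinct requires Omega(n log n) comparisons in the comparison model. This follows from the element distinctness lower bound.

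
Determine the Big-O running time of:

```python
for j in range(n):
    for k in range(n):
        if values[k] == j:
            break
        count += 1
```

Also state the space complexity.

Time complexity: O(n^2).
Space complexity: O(1).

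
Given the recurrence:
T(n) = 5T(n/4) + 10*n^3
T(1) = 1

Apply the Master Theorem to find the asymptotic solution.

a=5, b=4, f(n)=10*n^3. log_4(5) = 1.161 < 3. Case 3: T(n) = O(n^3).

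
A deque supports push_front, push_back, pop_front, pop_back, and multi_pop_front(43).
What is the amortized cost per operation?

Assign 2 credits to each push operation. A pop uses 1 saved credit. multi_pop_front(43) uses up to 43 saved credits from previous pushes. Credits never go negative. Amortized cost is O(1).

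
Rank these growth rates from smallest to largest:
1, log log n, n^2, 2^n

Ordered by growth rate: 1 < log log n < n^2 < 2^n.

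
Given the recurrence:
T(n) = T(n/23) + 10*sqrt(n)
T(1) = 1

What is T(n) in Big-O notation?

Each level contributes sqrt(n/23^k). Geometric series with ratio 1/sqrt(23) < 1 sums to O(sqrt(n)).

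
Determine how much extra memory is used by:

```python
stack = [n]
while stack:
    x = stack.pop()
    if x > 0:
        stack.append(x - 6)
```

Space complexity: O(1).
Only a constant amount of auxiliary storage is used; nothing grows with n.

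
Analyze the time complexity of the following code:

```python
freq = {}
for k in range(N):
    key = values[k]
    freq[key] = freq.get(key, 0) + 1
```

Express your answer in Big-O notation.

Time complexity: O(n).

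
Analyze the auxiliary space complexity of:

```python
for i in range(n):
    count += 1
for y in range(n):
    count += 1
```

Space complexity: O(1).
Only a constant amount of auxiliary storage is used; nothing grows with n.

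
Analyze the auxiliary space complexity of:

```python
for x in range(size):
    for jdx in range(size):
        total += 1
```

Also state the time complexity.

Space complexity: O(1).
Only a constant amount of auxiliary storage is used; nothing grows with n.
Time complexity: O(n^2).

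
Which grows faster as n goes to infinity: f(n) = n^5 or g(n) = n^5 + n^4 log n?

f(n) = n^5 and g(n) = n^5 + n^4 log n are Theta of each other: the lower-order n^4 log n term is o(n^5); both are Theta(n^5).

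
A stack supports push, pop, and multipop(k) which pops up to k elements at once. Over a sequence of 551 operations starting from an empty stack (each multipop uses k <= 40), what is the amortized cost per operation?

Each element is pushed exactly once and popped at most once (whether by pop or as part of a multipop). So the total number of individual pops over the whole sequence is at most the number of pushes, which is at most 551. Total work <= 2 * 551, hence O(1) amortized per operation.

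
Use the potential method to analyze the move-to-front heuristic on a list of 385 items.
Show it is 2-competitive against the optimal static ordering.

Let Phi = number of inversions between the MTF list and the optimal static list (0 <= Phi <= C(385,2)). Accessing an element at MTF position k and optimal position j: the move-to-front destroys all k-1 inversions in front of it that are not in front in optimal (>= k-j of them) and creates at most j-1 new ones. Amortized cost <= k + (j-1) - (k-j) = 2j - 1 <= 2 * optimal cost.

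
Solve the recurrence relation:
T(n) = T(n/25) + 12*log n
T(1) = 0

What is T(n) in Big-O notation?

Each of the log_25(n) levels adds O(log n). T(n) = O(log^2 n).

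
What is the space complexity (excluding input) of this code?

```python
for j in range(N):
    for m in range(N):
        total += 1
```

Space complexity: O(1).
Only a constant amount of auxiliary storage is used; nothing grows with n.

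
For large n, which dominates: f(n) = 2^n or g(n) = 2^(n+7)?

f(n) = 2^n and g(n) = 2^(n+7) are Theta of each other: 2^(n+7) = 2^7 * 2^n = Theta(2^n).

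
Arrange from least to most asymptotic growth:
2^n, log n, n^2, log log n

Ordered by growth rate: log log n < log n < n^2 < 2^n.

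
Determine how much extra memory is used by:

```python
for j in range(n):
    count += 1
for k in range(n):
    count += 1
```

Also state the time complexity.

Space complexity: O(1).
Only a constant amount of auxiliary storage is used; nothing grows with n.
Time complexity: O(n).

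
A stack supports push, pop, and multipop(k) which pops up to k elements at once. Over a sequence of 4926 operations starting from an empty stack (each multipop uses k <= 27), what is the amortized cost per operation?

Each element is pushed exactly once and popped at most once (whether by pop or as part of a multipop). So the total number of individual pops over the whole sequence is at most the number of pushes, which is at most 4926. Total work <= 2 * 4926, hence O(1) amortized per operation.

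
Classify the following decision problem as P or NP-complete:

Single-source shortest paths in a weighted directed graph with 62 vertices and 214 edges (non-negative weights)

This problem is in P: Dijkstra's algorithm runs in O((V+E) log V).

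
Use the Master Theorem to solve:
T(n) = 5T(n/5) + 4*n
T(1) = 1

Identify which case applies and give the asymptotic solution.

a=5, b=5, f(n)=4*n.
log_5(5) = 1, so n^(log_b(a)) = n.
f(n) = Theta(n), so Case 2 applies.
T(n) = Theta(n log n).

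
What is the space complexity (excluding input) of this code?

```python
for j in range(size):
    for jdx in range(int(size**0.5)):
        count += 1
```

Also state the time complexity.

Space complexity: O(1).
Only a constant amount of auxiliary storage is used; nothing grows with n.
Time complexity: O(n * sqrt(n)).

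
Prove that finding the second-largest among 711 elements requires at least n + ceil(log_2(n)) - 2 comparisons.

Lower bound (adversary): identifying the maximum requires 711-1 comparisons (each eliminates one candidate). Assign weight 1 to each element; on each comparison the adversary lets the heavier side win and gives it the loser's weight. The max ends with weight 711, but each comparison it wins at most doubles its weight, so the max must win >= ceil(log_2(711)) = 10 comparisons. The second-largest is one of those 10 direct losers to the max, and identifying which one is largest needs >= 10-1 further comparisons. Total >= 711-1 + 10-1 = 719.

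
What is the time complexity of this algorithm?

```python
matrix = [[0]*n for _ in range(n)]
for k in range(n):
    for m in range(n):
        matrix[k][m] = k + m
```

Time complexity: O(n^2).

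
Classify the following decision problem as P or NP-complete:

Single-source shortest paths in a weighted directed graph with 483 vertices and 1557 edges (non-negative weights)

This problem is in P: Dijkstra's algorithm runs in O((V+E) log V).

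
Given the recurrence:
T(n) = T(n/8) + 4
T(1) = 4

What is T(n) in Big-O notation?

Each step divides n by 8 and adds 4. After log_8(n) steps, T(n) = O(log n).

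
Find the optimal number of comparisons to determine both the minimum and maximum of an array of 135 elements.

Naive approach: 268 comparisons (134 for max + 134 for min).
Optimal: Compare elements in pairs first (floor(n/2) = 67 comparisons), then find max among winners and min among losers (67 comparisons each).
Total: ceil(3n/2) - 2 = 201 comparisons. An adversary argument shows this is also a lower bound.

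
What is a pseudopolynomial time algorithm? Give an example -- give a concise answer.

A pseudopolynomial algorithm runs in time polynomial in the numeric value of the input, but exponential in the input length. The dynamic programming solution for Subset Sum runs in O(n*W) where W is the target sum. This is pseudopolynomial because W can be exponential in the number of bits to represent it.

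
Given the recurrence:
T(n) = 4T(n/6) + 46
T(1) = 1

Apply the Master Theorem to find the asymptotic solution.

a=4, b=6, f(n)=46. log_6(4) = 0.7737. Case 1 of Master Theorem: T(n) = O(n^0.7737).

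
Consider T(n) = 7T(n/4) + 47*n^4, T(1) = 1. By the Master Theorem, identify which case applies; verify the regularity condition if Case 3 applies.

a=7, b=4, f(n)=47*n^4.
log_4(7) = 1.404 < 4.
f(n) = Omega(n^(1.404+epsilon)) for some epsilon > 0, so Case 3 is the candidate.
Regularity: a*f(n/b) = 7*47*(n/4)^4 = (7/256)*47*n^4 <= c*f(n) with c = 7/256 < 1. Satisfied.
Case 3: T(n) = Theta(n^4).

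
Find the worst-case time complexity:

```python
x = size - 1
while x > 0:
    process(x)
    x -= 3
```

Time complexity: O(n).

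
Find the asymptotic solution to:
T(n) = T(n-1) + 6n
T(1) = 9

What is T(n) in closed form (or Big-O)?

Unrolling: T(n) = 9 + 6*(2 + 3 + ... + n) = 9 + 6*(n(n+1)/2 - 1) = O(n^2).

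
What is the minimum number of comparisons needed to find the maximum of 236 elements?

Finding the maximum requires 235 comparisons. Each comparison eliminates exactly one candidate. With 236 candidates, we need 235 eliminations.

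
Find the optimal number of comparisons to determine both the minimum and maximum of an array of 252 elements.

Naive approach: 502 comparisons (251 for max + 251 for min).
Optimal: Compare elements in pairs first (floor(n/2) = 126 comparisons), then find max among winners and min among losers (125 comparisons each).
Total: ceil(3n/2) - 2 = 376 comparisons. An adversary argument shows this is also a lower bound.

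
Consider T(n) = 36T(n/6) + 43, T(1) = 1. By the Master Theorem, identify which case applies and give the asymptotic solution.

a=36, b=6, f(n)=43.
log_6(36) = 2 > 0.
Since f(n) = O(n^0) is polynomially smaller than n^2, Case 1 applies.
T(n) = Theta(n^2).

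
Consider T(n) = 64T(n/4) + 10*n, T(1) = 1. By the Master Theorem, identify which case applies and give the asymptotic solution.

a=64, b=4, f(n)=10*n.
log_4(64) = 3 > 1.
Since f(n) = O(n^1) is polynomially smaller than n^3, Case 1 applies.
T(n) = Theta(n^3).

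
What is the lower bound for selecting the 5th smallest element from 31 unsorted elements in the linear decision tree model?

Selecting the 5th smallest of 31 elements requires Omega(n) comparisons. Every element must be compared at least once. The BFPRT algorithm achieves O(n), making this tight.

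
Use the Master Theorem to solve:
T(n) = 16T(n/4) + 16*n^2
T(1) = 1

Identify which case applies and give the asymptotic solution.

a=16, b=4, f(n)=16*n^2.
log_4(16) = 2, so n^(log_b(a)) = n^2.
f(n) = Theta(n^2), so Case 2 applies.
T(n) = Theta(n^2 log n).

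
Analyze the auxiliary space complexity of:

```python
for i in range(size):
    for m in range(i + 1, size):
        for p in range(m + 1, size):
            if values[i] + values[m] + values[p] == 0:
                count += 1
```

Space complexity: O(1).
Only a constant amount of auxiliary storage is used; nothing grows with n.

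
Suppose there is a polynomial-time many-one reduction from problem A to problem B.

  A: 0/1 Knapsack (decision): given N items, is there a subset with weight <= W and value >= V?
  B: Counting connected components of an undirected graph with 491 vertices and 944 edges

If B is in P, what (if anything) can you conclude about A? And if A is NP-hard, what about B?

A poly-time reduction A <=_p B means any A-instance can be transformed to a B-instance in poly time.
If B is in P: compose the reduction with B's poly-time algorithm to solve A in poly time, so A is in P.
If A is NP-hard: every NP problem reduces to A, which reduces to B; composing reductions, every NP problem reduces to B, so B is NP-hard.
(Here in fact A is NP-complete and B is in P, so no such reduction is known -- its existence would imply P = NP; the analysis concerns only what the assumed reduction would or would not let you conclude.)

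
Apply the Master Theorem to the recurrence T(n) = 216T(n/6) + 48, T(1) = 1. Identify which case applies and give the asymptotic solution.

a=216, b=6, f(n)=48.
log_6(216) = 3 > 0.
Since f(n) = O(n^0) is polynomially smaller than n^3, Case 1 applies.
T(n) = Theta(n^3).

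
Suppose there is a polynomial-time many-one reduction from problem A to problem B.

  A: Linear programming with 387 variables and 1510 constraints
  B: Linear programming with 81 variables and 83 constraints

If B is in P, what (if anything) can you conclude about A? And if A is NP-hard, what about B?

A poly-time reduction A <=_p B means any A-instance can be transformed to a B-instance in poly time.
If B is in P: compose the reduction with B's poly-time algorithm to solve A in poly time, so A is in P.
If A is NP-hard: every NP problem reduces to A, which reduces to B; composing reductions, every NP problem reduces to B, so B is NP-hard.
(Here in fact A is P and B is P.)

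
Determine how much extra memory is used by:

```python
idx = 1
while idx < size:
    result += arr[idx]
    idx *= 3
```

Space complexity: O(1).
Only a constant amount of auxiliary storage is used; nothing grows with n.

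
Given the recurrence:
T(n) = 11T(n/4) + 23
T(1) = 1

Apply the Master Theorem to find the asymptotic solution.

a=11, b=4, f(n)=23. log_4(11) = 1.73. Case 1 of Master Theorem: T(n) = O(n^1.73).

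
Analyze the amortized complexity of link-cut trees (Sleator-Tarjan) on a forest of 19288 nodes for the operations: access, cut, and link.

Link-cut trees represent the forest using splay trees over preferred paths. With potential Phi = sum over nodes of log(size of virtual subtree), each access on 19288 nodes is O(log 19288) = O(log n) amortized by the splay-tree access lemma. Cut and link are O(1) plus one access.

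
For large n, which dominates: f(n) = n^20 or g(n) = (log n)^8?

f(n) = n^20 grows faster: any positive polynomial dominates any polylog.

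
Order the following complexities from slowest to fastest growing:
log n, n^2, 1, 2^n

Ordered by growth rate: 1 < log n < n^2 < 2^n.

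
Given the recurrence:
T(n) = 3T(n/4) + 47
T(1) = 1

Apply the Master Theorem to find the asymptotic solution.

a=3, b=4, f(n)=47. log_4(3) = 0.7925. Case 1 of Master Theorem: T(n) = O(n^0.7925).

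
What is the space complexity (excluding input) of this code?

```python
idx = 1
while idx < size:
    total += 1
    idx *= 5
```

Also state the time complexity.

Space complexity: O(1).
Only a constant amount of auxiliary storage is used; nothing grows with n.
Time complexity: O(log n).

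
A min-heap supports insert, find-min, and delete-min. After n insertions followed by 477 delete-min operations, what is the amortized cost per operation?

Insert takes O(log n) worst case. Delete-min takes O(log n). Over a sequence of n inserts and 477 delete-mins, total cost is O((n + 477) log n). Amortized per operation: O(log n).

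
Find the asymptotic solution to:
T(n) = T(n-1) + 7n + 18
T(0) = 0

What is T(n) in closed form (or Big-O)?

Dominant term in sum is 7*sum(i, i=1..n) = 7*n*(n+1)/2 = O(n^2).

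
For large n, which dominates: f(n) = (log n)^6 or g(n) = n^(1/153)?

g(n) = n^(1/153) grows faster: any positive power of n dominates any polylog.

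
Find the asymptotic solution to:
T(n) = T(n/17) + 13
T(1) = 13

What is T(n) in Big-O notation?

Each step divides n by 17 and adds 13. After log_17(n) steps, T(n) = O(log n).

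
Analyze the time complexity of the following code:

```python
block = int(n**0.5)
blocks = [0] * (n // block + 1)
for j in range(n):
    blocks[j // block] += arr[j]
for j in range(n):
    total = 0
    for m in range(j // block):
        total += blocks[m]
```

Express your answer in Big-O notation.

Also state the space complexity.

Time complexity: O(n * sqrt(n)).
Space complexity: O(sqrt(n)).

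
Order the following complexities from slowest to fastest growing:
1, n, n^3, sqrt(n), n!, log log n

Ordered by growth rate: 1 < log log n < sqrt(n) < n < n^3 < n!.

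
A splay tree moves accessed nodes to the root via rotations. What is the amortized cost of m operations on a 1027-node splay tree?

Using a potential function Phi = sum of log(size of subtree) for each node, each splay operation has amortized cost O(log n) where n = 1027. Bad individual operations (O(n)) are offset by decreased potential.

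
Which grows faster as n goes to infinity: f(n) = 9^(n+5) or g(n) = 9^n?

f(n) = 9^(n+5) and g(n) = 9^n are Theta of each other: 9^(n+5) = 9^5 * 9^n = Theta(9^n).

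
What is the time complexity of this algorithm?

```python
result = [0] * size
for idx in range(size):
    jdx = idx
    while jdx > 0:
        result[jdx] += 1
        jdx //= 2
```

Time complexity: O(n log n).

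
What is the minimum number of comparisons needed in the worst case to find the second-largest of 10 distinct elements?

Lower bound: finding the max needs 10-1 comparisons. By the adversary weight-doubling argument, the max must personally win >= ceil(log_2(10)) = 4 comparisons; the 2nd-largest is among those 4 losers, needing 4-1 more comparisons. Total >= 10-1 + 4-1 = 12. A balanced knockout tournament achieves this.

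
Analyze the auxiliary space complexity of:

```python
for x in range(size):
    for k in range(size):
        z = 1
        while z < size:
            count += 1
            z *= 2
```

Space complexity: O(1).
Only a constant amount of auxiliary storage is used; nothing grows with n.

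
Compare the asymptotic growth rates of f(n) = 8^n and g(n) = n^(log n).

f(n) = 8^n grows faster: take logs: log(n^(log n)) = (log n)^2, log(8^n) = n log 8; n dominates (log n)^2.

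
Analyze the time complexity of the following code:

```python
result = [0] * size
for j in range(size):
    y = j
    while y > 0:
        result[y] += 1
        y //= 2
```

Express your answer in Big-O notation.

Time complexity: O(n log n).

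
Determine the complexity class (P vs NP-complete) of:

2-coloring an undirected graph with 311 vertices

This problem is in P: 2-coloring is bipartiteness testing via BFS, O(V+E).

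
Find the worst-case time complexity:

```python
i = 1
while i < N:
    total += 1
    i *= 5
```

Time complexity: O(log n).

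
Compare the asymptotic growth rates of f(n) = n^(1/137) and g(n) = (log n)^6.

f(n) = n^(1/137) grows faster: any positive power of n dominates any polylog.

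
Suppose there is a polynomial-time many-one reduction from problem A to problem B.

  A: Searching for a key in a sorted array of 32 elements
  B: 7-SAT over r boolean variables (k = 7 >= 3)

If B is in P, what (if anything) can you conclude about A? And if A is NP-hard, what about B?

A poly-time reduction A <=_p B means any A-instance can be transformed to a B-instance in poly time.
If B is in P: compose the reduction with B's poly-time algorithm to solve A in poly time, so A is in P.
If A is NP-hard: every NP problem reduces to A, which reduces to B; composing reductions, every NP problem reduces to B, so B is NP-hard.
(Here in fact A is P and B is NP-complete.)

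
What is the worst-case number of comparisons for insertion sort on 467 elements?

Insertion sort on reverse-sorted input: 1 + 2 + ... + (467-1) = 108811 comparisons.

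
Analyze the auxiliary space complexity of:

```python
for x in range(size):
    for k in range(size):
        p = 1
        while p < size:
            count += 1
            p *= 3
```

Space complexity: O(1).
Only a constant amount of auxiliary storage is used; nothing grows with n.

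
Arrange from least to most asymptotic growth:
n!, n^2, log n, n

Ordered by growth rate: log n < n < n^2 < n!.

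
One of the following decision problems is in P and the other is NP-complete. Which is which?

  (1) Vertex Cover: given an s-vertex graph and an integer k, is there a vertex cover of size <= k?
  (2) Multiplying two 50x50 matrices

(1) is NP-complete: one of Karp's 21 NP-complete problems (with k part of the input; for any fixed constant k it is in P).
(2) is P: the schoolbook algorithm runs in O(n^3).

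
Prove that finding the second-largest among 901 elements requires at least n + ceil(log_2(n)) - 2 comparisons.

Lower bound (adversary): identifying the maximum requires 901-1 comparisons (each eliminates one candidate). Assign weight 1 to each element; on each comparison the adversary lets the heavier side win and gives it the loser's weight. The max ends with weight 901, but each comparison it wins at most doubles its weight, so the max must win >= ceil(log_2(901)) = 10 comparisons. The second-largest is one of those 10 direct losers to the max, and identifying which one is largest needs >= 10-1 further comparisons. Total >= 901-1 + 10-1 = 909.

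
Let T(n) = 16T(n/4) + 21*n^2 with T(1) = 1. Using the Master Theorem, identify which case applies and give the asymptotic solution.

a=16, b=4, f(n)=21*n^2.
log_4(16) = 2, so n^(log_b(a)) = n^2.
f(n) = Theta(n^2), so Case 2 applies.
T(n) = Theta(n^2 log n).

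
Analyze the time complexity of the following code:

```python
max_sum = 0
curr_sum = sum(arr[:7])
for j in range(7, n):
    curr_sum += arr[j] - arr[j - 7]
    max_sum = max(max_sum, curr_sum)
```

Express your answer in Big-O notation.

Time complexity: O(n).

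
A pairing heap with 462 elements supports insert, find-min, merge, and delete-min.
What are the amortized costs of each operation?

Pairing heaps are self-adjusting heap-ordered trees. Insert and merge link two roots: O(1). Find-min reads the root: O(1). Delete-min removes the root, then pairs children in two passes; amortized cost is O(log 462) = O(log n).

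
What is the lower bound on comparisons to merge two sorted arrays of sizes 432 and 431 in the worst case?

Adversary: with |432 - 431| <= 1 the inputs can be fully interleaved so that every adjacent pair in the merged output comes from different arrays. Then each of the 862 adjacent pairs must be directly compared, or the algorithm cannot determine their relative order. Standard merge meets this bound.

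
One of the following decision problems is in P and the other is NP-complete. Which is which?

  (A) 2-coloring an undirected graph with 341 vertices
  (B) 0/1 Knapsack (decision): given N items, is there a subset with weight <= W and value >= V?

(A) is P: 2-coloring is bipartiteness testing via BFS, O(V+E).
(B) is NP-complete: reduces from Subset Sum.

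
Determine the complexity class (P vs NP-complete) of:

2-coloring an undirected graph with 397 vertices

This problem is in P: 2-coloring is bipartiteness testing via BFS, O(V+E).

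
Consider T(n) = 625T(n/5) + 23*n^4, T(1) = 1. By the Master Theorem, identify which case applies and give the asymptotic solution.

a=625, b=5, f(n)=23*n^4.
log_5(625) = 4, so n^(log_b(a)) = n^4.
f(n) = Theta(n^4), so Case 2 applies.
T(n) = Theta(n^4 log n).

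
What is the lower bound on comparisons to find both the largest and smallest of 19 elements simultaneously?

Pair elements first (floor(19/2) comparisons), then find max among winners and min among losers. Total: ceil(3*19/2) - 2 = 27 comparisons.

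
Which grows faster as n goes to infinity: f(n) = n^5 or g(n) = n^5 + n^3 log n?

f(n) = n^5 and g(n) = n^5 + n^3 log n are Theta of each other: the lower-order n^3 log n term is o(n^5); both are Theta(n^5).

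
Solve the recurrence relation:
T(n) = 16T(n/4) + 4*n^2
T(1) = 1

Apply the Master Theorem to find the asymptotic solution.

a=16, b=4, f(n)=4*n^2. log_4(16) = 2. Case 2: T(n) = O(n^2 log n).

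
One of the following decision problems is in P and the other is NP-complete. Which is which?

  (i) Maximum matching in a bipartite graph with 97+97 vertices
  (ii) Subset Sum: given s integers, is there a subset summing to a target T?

(i) is P: Hopcroft-Karp runs in O(E sqrt(V)).
(ii) is NP-complete: one of Karp's 21 NP-complete problems.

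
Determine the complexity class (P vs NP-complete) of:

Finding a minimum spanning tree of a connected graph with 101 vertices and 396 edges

This problem is in P: Kruskal's / Prim's algorithms run in polynomial time.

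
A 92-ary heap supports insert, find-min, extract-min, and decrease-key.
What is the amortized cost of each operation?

The 92-ary heap has height O(log_92 n). Insert sifts up: O(log_92 n). Find-min reads the root: O(1). Extract-min sifts down comparing 92 children per level: O(92 * log_92 n). Decrease-key sifts up: O(log_92 n).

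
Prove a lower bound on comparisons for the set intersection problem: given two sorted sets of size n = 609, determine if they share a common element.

For two sorted arrays of size n = 609, any correct algorithm must examine Omega(n) elements. If fewer are examined, an adversary places a common element in an unexamined gap. A merge-based scan achieves O(n), so the bound is tight.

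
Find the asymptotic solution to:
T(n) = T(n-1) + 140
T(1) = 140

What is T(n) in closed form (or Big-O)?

Unrolling: T(n) = T(n-1) + 140 = T(n-2) + 2*140 = ... = T(1) + (n-1)*140 = 140 + (n-1)*140 = 140n.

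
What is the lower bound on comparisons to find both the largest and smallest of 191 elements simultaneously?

Pair elements first (floor(191/2) comparisons), then find max among winners and min among losers. Total: ceil(3*191/2) - 2 = 285 comparisons.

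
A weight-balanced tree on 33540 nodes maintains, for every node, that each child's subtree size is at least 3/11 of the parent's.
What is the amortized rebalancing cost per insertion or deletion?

With balance ratio 3/11, tree height is O(log_{11/3}(33540)) = O(log n). A rebalance at a node of size s costs O(s) but requires Omega(s) updates in that subtree to retrigger. Summed over the O(log n) ancestors of the touched leaf, amortized rebalancing is O(log n).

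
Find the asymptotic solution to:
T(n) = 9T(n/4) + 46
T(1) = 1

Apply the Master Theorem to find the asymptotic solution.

a=9, b=4, f(n)=46. log_4(9) = 1.585. Case 1 of Master Theorem: T(n) = O(n^1.585).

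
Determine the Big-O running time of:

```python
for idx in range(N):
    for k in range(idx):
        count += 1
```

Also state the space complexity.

Time complexity: O(n^2).
Space complexity: O(1).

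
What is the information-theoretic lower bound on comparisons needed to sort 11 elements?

There are 11! = 39916800 possible orderings. Each comparison gives 1 bit. We need at least ceil(log_2(39916800)) = 26 comparisons.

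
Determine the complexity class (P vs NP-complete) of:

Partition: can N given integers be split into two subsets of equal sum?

This problem is NP-complete: Subset Sum reduces to it (one of Karp's 21 NP-complete problems).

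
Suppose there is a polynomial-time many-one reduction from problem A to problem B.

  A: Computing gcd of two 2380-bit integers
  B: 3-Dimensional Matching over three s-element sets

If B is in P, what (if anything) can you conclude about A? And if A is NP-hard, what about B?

A poly-time reduction A <=_p B means any A-instance can be transformed to a B-instance in poly time.
If B is in P: compose the reduction with B's poly-time algorithm to solve A in poly time, so A is in P.
If A is NP-hard: every NP problem reduces to A, which reduces to B; composing reductions, every NP problem reduces to B, so B is NP-hard.
(Here in fact A is P and B is NP-complete.)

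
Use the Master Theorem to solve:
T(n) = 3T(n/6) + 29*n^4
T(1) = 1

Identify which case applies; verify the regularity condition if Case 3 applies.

a=3, b=6, f(n)=29*n^4.
log_6(3) = 0.6131 < 4.
f(n) = Omega(n^(0.6131+epsilon)) for some epsilon > 0, so Case 3 is the candidate.
Regularity: a*f(n/b) = 3*29*(n/6)^4 = (3/1296)*29*n^4 <= c*f(n) with c = 3/1296 < 1. Satisfied.
Case 3: T(n) = Theta(n^4).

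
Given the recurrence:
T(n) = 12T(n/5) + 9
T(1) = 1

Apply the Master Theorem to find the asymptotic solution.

a=12, b=5, f(n)=9. log_5(12) = 1.544. Case 1 of Master Theorem: T(n) = O(n^1.544).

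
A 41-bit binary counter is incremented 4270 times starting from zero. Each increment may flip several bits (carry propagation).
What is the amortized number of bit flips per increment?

Bit i flips on every 2^i-th increment, so over 4270 increments bit i flips floor(4270/2^i) times. Summing over i: total flips < 2 * 4270. Amortized: < 2 = O(1) per increment.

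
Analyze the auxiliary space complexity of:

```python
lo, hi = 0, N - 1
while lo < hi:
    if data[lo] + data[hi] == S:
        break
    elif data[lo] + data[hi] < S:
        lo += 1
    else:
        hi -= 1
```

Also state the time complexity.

Space complexity: O(1).
Only a constant amount of auxiliary storage is used; nothing grows with n.
Time complexity: O(n).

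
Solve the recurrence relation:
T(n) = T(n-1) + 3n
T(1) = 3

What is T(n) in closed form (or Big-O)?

Unrolling: T(n) = 3 + 3*(2 + 3 + ... + n) = 3 + 3*(n(n+1)/2 - 1) = O(n^2).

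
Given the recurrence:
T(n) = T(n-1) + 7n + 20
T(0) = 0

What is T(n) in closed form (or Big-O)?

Dominant term in sum is 7*sum(i, i=1..n) = 7*n*(n+1)/2 = O(n^2).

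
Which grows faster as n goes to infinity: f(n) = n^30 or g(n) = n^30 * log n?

g(n) = n^30 * log n grows faster: extra log n factor -> infinity.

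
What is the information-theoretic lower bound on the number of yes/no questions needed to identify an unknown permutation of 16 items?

There are 16! = 20922789888000 permutations. Each yes/no question gives at most 1 bit, so at least ceil(log_2(20922789888000)) = 45 questions are needed.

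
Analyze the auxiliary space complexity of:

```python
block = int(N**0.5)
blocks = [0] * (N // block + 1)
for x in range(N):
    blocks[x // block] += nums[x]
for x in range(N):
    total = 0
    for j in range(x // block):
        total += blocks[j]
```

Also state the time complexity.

Space complexity: O(sqrt(n)).
Storage scales with sqrt(n).
Time complexity: O(n * sqrt(n)).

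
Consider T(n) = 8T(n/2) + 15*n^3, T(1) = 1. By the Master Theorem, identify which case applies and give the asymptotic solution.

a=8, b=2, f(n)=15*n^3.
log_2(8) = 3, so n^(log_b(a)) = n^3.
f(n) = Theta(n^3), so Case 2 applies.
T(n) = Theta(n^3 log n).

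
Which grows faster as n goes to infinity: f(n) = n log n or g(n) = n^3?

g(n) = n^3 grows faster: n^3 / (n log n) = n^2/log n -> infinity.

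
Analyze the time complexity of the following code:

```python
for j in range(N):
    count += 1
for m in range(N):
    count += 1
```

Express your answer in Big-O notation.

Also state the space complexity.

Time complexity: O(n).
Space complexity: O(1).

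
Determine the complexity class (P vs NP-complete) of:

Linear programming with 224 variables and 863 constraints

This problem is in P: the ellipsoid and interior-point methods run in polynomial time.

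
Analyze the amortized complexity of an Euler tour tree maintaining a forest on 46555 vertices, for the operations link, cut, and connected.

An Euler tour tree stores each tree's Euler tour as a balanced BST keyed by tour position. On 46555 vertices: link concatenates two tours via O(1) splits/joins of size <= 2*46555 (O(log n)); cut splits the tour at the two occurrences of the edge (O(log n)); connected compares BST roots (O(log n) to find the root). All O(log n) amortized.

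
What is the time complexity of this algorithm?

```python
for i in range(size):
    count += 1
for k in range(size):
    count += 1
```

Time complexity: O(n).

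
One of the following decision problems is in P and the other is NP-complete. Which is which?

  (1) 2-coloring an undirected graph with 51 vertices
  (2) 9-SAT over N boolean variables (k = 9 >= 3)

(1) is P: 2-coloring is bipartiteness testing via BFS, O(V+E).
(2) is NP-complete: 3-SAT is NP-complete (Cook-Levin); k-SAT for k>=3 reduces from 3-SAT.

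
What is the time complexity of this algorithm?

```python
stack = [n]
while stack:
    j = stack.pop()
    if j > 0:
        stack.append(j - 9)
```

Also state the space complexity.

Time complexity: O(n).
Space complexity: O(1).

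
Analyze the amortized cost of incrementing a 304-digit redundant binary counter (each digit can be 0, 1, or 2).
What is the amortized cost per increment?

A redundant counter on 304 digits allows digit values 0, 1, 2. Increment adds 1 to the least significant digit and carries any 2 to a 0 plus +1 on the next digit. With potential Phi = (number of 2-digits), each increment does O(1) actual work plus a chain of carries, each of which decreases Phi by 1. Amortized O(1).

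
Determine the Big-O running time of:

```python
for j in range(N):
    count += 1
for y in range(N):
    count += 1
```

Time complexity: O(n).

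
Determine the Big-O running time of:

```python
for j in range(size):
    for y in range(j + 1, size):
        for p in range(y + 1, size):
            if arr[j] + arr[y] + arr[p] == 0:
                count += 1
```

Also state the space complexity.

Time complexity: O(n^3).
Space complexity: O(1).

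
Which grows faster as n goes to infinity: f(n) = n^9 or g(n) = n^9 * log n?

g(n) = n^9 * log n grows faster: extra log n factor -> infinity.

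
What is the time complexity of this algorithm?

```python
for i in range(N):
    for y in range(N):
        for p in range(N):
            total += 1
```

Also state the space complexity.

Time complexity: O(n^3).
Space complexity: O(1).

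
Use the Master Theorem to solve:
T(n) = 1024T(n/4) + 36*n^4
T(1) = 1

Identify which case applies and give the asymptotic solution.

a=1024, b=4, f(n)=36*n^4.
log_4(1024) = 5 > 4.
Since f(n) = O(n^4) is polynomially smaller than n^5, Case 1 applies.
T(n) = Theta(n^5).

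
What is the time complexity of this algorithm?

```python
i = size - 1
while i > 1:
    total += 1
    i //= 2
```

Time complexity: O(log n).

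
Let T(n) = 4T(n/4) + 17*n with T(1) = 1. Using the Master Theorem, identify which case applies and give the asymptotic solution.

a=4, b=4, f(n)=17*n.
log_4(4) = 1, so n^(log_b(a)) = n.
f(n) = Theta(n), so Case 2 applies.
T(n) = Theta(n log n).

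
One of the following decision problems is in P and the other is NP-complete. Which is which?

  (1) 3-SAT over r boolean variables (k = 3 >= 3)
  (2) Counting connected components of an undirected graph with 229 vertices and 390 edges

(1) is NP-complete: 3-SAT is NP-complete (Cook-Levin); k-SAT for k>=3 reduces from 3-SAT.
(2) is P: BFS/DFS visits each vertex and edge once: O(V+E).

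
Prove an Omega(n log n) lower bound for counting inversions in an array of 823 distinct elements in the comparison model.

Decision-tree argument: at any leaf, the comparisons made (with transitivity) must totally order all 823 elements -- otherwise some pair (i,j) is unordered, and an adversary can present two inputs agreeing on every comparison made but with that pair flipped, changing the inversion count by 1, so the leaf's output is wrong on one of them. Hence the tree has >= 823! leaves and height >= log_2(823!) = Omega(n log n). Modified merge sort achieves O(n log n).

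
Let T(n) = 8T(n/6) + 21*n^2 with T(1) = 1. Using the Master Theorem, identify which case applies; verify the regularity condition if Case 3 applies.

a=8, b=6, f(n)=21*n^2.
log_6(8) = 1.161 < 2.
f(n) = Omega(n^(1.161+epsilon)) for some epsilon > 0, so Case 3 is the candidate.
Regularity: a*f(n/b) = 8*21*(n/6)^2 = (8/36)*21*n^2 <= c*f(n) with c = 8/36 < 1. Satisfied.
Case 3: T(n) = Theta(n^2).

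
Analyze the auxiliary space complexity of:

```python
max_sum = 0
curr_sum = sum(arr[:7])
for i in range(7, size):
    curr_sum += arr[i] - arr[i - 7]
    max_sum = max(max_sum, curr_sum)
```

Space complexity: O(1).
Only a constant amount of auxiliary storage is used; nothing grows with n.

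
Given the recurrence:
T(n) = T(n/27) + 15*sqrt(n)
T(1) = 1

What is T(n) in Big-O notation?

Each level contributes sqrt(n/27^k). Geometric series with ratio 1/sqrt(27) < 1 sums to O(sqrt(n)).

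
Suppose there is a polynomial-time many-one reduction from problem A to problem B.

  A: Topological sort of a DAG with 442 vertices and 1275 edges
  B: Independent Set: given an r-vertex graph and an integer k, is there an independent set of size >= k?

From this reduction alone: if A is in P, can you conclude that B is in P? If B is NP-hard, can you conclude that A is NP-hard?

A poly-time reduction A <=_p B transfers tractability DOWN (B easy => A easy) and hardness UP (A hard => B hard), not the reverse.
From A in P, the reduction alone does NOT give B in P: any problem in P trivially reduces to SAT, yet SAT is not known to be in P.
From B NP-hard, the reduction alone does NOT give A NP-hard: again, easy problems reduce to hard ones.
(Here in fact A is P and B is NP-complete.)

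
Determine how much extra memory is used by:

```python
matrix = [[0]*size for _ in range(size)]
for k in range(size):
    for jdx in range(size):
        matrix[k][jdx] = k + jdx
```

Space complexity: O(n^2).
A 2D structure of size n x n is allocated.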